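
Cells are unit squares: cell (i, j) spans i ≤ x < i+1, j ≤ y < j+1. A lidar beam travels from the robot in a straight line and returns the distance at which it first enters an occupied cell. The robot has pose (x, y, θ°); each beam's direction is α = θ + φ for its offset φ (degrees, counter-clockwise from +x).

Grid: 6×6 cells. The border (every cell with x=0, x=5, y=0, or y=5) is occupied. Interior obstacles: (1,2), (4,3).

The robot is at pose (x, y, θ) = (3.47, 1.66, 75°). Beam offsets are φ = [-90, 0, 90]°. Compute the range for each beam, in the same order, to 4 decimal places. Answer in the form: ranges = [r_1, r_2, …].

ranges = [1.5840, 2.0478, 1.5219]

beam 1: φ=-90°, α=345°
  d=(0.9659,-0.2588)  start (3,1)  tX=0.5487 tY=2.5500  stride 1/|dx|=1.0353 1/|dy|=3.8637
    cross x-line → (4,1), t=0.5487
    cross x-line → (5,1), t=1.5840 (wall)
  → r_1 = 1.5840
beam 2: φ=0°, α=75°
  d=(0.2588,0.9659)  start (3,1)  tX=2.0478 tY=0.3520  stride 1/|dx|=3.8637 1/|dy|=1.0353
    cross y-line → (3,2), t=0.3520
    cross y-line → (3,3), t=1.3873
    cross x-line → (4,3), t=2.0478 (wall)
  → r_2 = 2.0478
beam 3: φ=90°, α=165°
  d=(-0.9659,0.2588)  start (3,1)  tX=0.4866 tY=1.3137  stride 1/|dx|=1.0353 1/|dy|=3.8637
    cross x-line → (2,1), t=0.4866
    cross y-line → (2,2), t=1.3137
    cross x-line → (1,2), t=1.5219 (wall)
  → r_3 = 1.5219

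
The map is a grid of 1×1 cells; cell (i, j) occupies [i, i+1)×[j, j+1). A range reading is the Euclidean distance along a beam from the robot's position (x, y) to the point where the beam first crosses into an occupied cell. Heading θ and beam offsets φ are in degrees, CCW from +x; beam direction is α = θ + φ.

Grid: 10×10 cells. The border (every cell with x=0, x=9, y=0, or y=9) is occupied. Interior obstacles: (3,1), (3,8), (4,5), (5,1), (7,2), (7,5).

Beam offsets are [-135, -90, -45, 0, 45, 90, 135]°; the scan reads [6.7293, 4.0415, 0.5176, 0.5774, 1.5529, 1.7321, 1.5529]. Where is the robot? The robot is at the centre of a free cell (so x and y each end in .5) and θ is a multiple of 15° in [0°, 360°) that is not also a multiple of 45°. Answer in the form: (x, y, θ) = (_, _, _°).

(x, y, θ) = (7.5, 3.5, 300°)

The pose lattice has 58·16 = 928 candidates. Test each by forward raycasting.
  (1.5, 7.5, 75°): beam 1 = 7.0000 ≠ 6.7293 ✗
  (8.5, 5.5, 330°): beam 1 = 0.5176 ≠ 6.7293 ✗
  (8.5, 1.5, 240°): beam 1 = 3.6235 ≠ 6.7293 ✗
  (1.5, 8.5, 15°): beam 1 = 1.0000 ≠ 6.7293 ✗
  …
  (7.5, 3.5, 300°): r_1=6.7293, r_2=4.0415, r_3=0.5176, r_4=0.5774, r_5=1.5529, r_6=1.7321, r_7=1.5529 — all match ✓
Only this pose fits every beam.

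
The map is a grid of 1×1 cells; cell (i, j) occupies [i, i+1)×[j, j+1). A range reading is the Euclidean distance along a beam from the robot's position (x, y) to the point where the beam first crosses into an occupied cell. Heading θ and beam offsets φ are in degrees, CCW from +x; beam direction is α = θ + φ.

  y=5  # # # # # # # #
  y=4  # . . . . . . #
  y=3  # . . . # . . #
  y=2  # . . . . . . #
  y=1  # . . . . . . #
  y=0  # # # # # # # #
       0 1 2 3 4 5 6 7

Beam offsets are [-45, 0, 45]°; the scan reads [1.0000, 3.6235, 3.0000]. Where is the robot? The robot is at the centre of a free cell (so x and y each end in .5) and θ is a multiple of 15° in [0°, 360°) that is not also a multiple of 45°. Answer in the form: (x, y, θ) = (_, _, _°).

Candidates: 23 free-cell centres × 16 headings = 368 poses. Raycast each; keep the one whose scan matches to 4 dp.
  (3.5, 3.5, 75°): beam 1 = 0.5774 ≠ 1.0000 ✗
  (2.5, 2.5, 120°): beam 1 = 2.5882 ≠ 1.0000 ✗
  (2.5, 1.5, 345°): beam 1 = 0.5774 ≠ 1.0000 ✗
  …
  (5.5, 4.5, 255°): r_1=1.0000, r_2=3.6235, r_3=3.0000 — all match ✓
Only this pose fits every beam.

(x, y, θ) = (5.5, 4.5, 255°)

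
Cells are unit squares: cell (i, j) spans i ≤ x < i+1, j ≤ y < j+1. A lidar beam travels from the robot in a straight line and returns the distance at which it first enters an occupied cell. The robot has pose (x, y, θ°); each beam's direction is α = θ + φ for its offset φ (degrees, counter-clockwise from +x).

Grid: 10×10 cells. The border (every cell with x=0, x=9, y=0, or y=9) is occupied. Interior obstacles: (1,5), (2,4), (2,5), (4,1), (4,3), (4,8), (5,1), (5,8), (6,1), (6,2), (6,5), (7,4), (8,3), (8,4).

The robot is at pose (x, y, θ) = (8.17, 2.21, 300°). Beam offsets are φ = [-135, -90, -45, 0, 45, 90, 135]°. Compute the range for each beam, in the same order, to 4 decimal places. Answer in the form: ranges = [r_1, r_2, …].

ranges = [1.2113, 1.3510, 1.2527, 1.3972, 0.8593, 0.9584, 0.8179]

beam 1: φ=-135°, α=165°
  dir = (cos 165°, sin 165°) = (-0.9659, 0.2588); from cell (8,2)
  next x-line at t=0.1760, next y-line at t=3.0523; Δt_x=1.0353, Δt_y=3.8637
    x: enter (7,2) at t=0.1760
    x: enter (6,2) at t=1.2113 ← occupied
  → r_1 = 1.2113
beam 2: φ=-90°, α=210°
  dir = (cos 210°, sin 210°) = (-0.8660, -0.5000); from cell (8,2)
  next x-line at t=0.1963, next y-line at t=0.4200; Δt_x=1.1547, Δt_y=2.0000
    x: enter (7,2) at t=0.1963
    y: enter (7,1) at t=0.4200
    x: enter (6,1) at t=1.3510 ← occupied
  → r_2 = 1.3510
beam 3: φ=-45°, α=255°
  dir = (cos 255°, sin 255°) = (-0.2588, -0.9659); from cell (8,2)
  next x-line at t=0.6568, next y-line at t=0.2174; Δt_x=3.8637, Δt_y=1.0353
    y: enter (8,1) at t=0.2174
    x: enter (7,1) at t=0.6568
    y: enter (7,0) at t=1.2527 ← occupied
  → r_3 = 1.2527
beam 4: φ=0°, α=300°
  dir = (cos 300°, sin 300°) = (0.5000, -0.8660); from cell (8,2)
  next x-line at t=1.6600, next y-line at t=0.2425; Δt_x=2.0000, Δt_y=1.1547
    y: enter (8,1) at t=0.2425
    y: enter (8,0) at t=1.3972 ← occupied
  → r_4 = 1.3972
beam 5: φ=45°, α=345°
  dir = (cos 345°, sin 345°) = (0.9659, -0.2588); from cell (8,2)
  next x-line at t=0.8593, next y-line at t=0.8114; Δt_x=1.0353, Δt_y=3.8637
    y: enter (8,1) at t=0.8114
    x: enter (9,1) at t=0.8593 ← occupied
  → r_5 = 0.8593
beam 6: φ=90°, α=30°
  dir = (cos 30°, sin 30°) = (0.8660, 0.5000); from cell (8,2)
  next x-line at t=0.9584, next y-line at t=1.5800; Δt_x=1.1547, Δt_y=2.0000
    x: enter (9,2) at t=0.9584 ← occupied
  → r_6 = 0.9584
beam 7: φ=135°, α=75°
  dir = (cos 75°, sin 75°) = (0.2588, 0.9659); from cell (8,2)
  next x-line at t=3.2069, next y-line at t=0.8179; Δt_x=3.8637, Δt_y=1.0353
    y: enter (8,3) at t=0.8179 ← occupied
  → r_7 = 0.8179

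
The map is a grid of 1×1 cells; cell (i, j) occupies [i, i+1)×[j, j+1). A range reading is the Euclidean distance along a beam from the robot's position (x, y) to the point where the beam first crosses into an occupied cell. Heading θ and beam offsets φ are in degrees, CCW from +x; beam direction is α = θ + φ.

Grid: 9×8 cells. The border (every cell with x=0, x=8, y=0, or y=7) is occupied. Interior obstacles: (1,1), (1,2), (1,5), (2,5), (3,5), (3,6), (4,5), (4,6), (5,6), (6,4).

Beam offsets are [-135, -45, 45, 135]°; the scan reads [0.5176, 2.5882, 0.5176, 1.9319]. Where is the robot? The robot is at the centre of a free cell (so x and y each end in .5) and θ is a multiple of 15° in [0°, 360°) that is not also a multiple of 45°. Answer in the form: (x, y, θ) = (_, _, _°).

(x, y, θ) = (7.5, 4.5, 150°)

The pose lattice has 32·16 = 512 candidates. Test each by forward raycasting.
  (7.5, 3.5, 75°): beam 1 = 1.0000 ≠ 0.5176 ✗
  (3.5, 3.5, 195°): beam 1 = 1.7321 ≠ 0.5176 ✗
  (5.5, 1.5, 300°): beam 1 = 3.6235 ≠ 0.5176 ✗
  …
  (7.5, 4.5, 150°): r_1=0.5176, r_2=2.5882, r_3=0.5176, r_4=1.9319 — all match ✓
Only this pose fits every beam.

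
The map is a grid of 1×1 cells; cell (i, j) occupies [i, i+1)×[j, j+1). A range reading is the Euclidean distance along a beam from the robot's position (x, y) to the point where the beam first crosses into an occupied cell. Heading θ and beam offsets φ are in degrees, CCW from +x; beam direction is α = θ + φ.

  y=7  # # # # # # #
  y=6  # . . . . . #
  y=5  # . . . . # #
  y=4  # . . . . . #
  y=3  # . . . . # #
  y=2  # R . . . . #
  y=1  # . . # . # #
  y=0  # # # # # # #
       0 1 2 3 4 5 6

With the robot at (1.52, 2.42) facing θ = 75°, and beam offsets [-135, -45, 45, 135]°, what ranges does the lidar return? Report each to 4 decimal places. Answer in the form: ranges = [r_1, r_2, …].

ranges = [1.6397, 5.1600, 1.0400, 0.6004]

beam 1: φ=-135°, α=300°
  direction (0.5000, -0.8660); cell (1,2); t to first gridline: x 0.9600, y 0.4850 (then +2.0000 / +1.1547)
    (1,1) via y @ 0.4850
    (2,1) via x @ 0.9600
    (2,0) via y @ 1.6397  # hit
  → r_1 = 1.6397
beam 2: φ=-45°, α=30°
  direction (0.8660, 0.5000); cell (1,2); t to first gridline: x 0.5543, y 1.1600 (then +1.1547 / +2.0000)
    (2,2) via x @ 0.5543
    (2,3) via y @ 1.1600
    (3,3) via x @ 1.7090
    (4,3) via x @ 2.8637
    (4,4) via y @ 3.1600
    (5,4) via x @ 4.0184
    (5,5) via y @ 5.1600  # hit
  → r_2 = 5.1600
beam 3: φ=45°, α=120°
  direction (-0.5000, 0.8660); cell (1,2); t to first gridline: x 1.0400, y 0.6697 (then +2.0000 / +1.1547)
    (1,3) via y @ 0.6697
    (0,3) via x @ 1.0400  # hit
  → r_3 = 1.0400
beam 4: φ=135°, α=210°
  direction (-0.8660, -0.5000); cell (1,2); t to first gridline: x 0.6004, y 0.8400 (then +1.1547 / +2.0000)
    (0,2) via x @ 0.6004  # hit
  → r_4 = 0.6004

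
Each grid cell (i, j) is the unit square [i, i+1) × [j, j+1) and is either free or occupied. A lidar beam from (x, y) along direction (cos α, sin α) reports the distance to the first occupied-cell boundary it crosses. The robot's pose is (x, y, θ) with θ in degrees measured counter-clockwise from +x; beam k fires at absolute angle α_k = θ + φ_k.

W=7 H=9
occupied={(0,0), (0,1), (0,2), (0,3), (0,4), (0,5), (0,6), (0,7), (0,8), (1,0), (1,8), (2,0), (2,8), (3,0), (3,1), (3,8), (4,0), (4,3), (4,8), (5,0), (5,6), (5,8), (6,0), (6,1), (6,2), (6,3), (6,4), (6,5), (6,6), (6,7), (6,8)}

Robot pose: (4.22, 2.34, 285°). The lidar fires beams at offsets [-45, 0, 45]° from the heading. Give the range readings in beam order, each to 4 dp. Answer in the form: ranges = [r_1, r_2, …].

beam 1: φ=-45°, α=240°
  cosα=-0.5000 sinα=-0.8660 | (4,2) | tMaxX 0.4400 tMaxY 0.3926 | tΔX 2.0000 tΔY 1.1547
    t=0.3926 [y] (4,1)
    t=0.4400 [x] (3,1) — stop
  → r_1 = 0.4400
beam 2: φ=0°, α=285°
  cosα=0.2588 sinα=-0.9659 | (4,2) | tMaxX 3.0137 tMaxY 0.3520 | tΔX 3.8637 tΔY 1.0353
    t=0.3520 [y] (4,1)
    t=1.3873 [y] (4,0) — stop
  → r_2 = 1.3873
beam 3: φ=45°, α=330°
  cosα=0.8660 sinα=-0.5000 | (4,2) | tMaxX 0.9007 tMaxY 0.6800 | tΔX 1.1547 tΔY 2.0000
    t=0.6800 [y] (4,1)
    t=0.9007 [x] (5,1)
    t=2.0554 [x] (6,1) — stop
  → r_3 = 2.0554

ranges = [0.4400, 1.3873, 2.0554]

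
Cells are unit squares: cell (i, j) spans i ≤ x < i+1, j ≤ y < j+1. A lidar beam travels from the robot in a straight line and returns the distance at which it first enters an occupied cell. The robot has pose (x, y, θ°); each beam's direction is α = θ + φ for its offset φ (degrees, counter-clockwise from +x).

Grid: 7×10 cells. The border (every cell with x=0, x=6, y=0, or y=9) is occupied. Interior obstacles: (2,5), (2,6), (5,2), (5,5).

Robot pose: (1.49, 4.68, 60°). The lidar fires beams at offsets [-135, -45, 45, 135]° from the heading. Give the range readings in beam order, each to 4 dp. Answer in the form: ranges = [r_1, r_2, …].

beam 1: φ=-135°, α=285°
  direction (0.2588, -0.9659); cell (1,4); t to first gridline: x 1.9705, y 0.7040 (then +3.8637 / +1.0353)
    (1,3) via y @ 0.7040
    (1,2) via y @ 1.7393
    (2,2) via x @ 1.9705
    (2,1) via y @ 2.7745
    (2,0) via y @ 3.8098  # hit
  → r_1 = 3.8098
beam 2: φ=-45°, α=15°
  direction (0.9659, 0.2588); cell (1,4); t to first gridline: x 0.5280, y 1.2364 (then +1.0353 / +3.8637)
    (2,4) via x @ 0.5280
    (2,5) via y @ 1.2364  # hit
  → r_2 = 1.2364
beam 3: φ=45°, α=105°
  direction (-0.2588, 0.9659); cell (1,4); t to first gridline: x 1.8932, y 0.3313 (then +3.8637 / +1.0353)
    (1,5) via y @ 0.3313
    (1,6) via y @ 1.3666
    (0,6) via x @ 1.8932  # hit
  → r_3 = 1.8932
beam 4: φ=135°, α=195°
  direction (-0.9659, -0.2588); cell (1,4); t to first gridline: x 0.5073, y 2.6273 (then +1.0353 / +3.8637)
    (0,4) via x @ 0.5073  # hit
  → r_4 = 0.5073

ranges = [3.8098, 1.2364, 1.8932, 0.5073]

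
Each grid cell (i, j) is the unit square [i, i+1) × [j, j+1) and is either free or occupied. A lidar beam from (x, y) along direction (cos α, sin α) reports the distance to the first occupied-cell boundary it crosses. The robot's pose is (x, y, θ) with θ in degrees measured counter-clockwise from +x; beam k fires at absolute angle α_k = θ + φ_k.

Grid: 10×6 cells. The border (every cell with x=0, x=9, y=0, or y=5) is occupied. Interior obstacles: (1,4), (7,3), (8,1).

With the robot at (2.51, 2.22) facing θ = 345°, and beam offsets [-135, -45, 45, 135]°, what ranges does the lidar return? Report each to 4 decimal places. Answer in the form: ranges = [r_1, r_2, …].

ranges = [1.7436, 1.4087, 5.5600, 2.0554]

beam 1: φ=-135°, α=210°
  cosα=-0.8660 sinα=-0.5000 | (2,2) | tMaxX 0.5889 tMaxY 0.4400 | tΔX 1.1547 tΔY 2.0000
    t=0.4400 [y] (2,1)
    t=0.5889 [x] (1,1)
    t=1.7436 [x] (0,1) — stop
  → r_1 = 1.7436
beam 2: φ=-45°, α=300°
  cosα=0.5000 sinα=-0.8660 | (2,2) | tMaxX 0.9800 tMaxY 0.2540 | tΔX 2.0000 tΔY 1.1547
    t=0.2540 [y] (2,1)
    t=0.9800 [x] (3,1)
    t=1.4087 [y] (3,0) — stop
  → r_2 = 1.4087
beam 3: φ=45°, α=30°
  cosα=0.8660 sinα=0.5000 | (2,2) | tMaxX 0.5658 tMaxY 1.5600 | tΔX 1.1547 tΔY 2.0000
    t=0.5658 [x] (3,2)
    t=1.5600 [y] (3,3)
    t=1.7205 [x] (4,3)
    t=2.8752 [x] (5,3)
    t=3.5600 [y] (5,4)
    t=4.0299 [x] (6,4)
    t=5.1846 [x] (7,4)
    t=5.5600 [y] (7,5) — stop
  → r_3 = 5.5600
beam 4: φ=135°, α=120°
  cosα=-0.5000 sinα=0.8660 | (2,2) | tMaxX 1.0200 tMaxY 0.9007 | tΔX 2.0000 tΔY 1.1547
    t=0.9007 [y] (2,3)
    t=1.0200 [x] (1,3)
    t=2.0554 [y] (1,4) — stop
  → r_4 = 2.0554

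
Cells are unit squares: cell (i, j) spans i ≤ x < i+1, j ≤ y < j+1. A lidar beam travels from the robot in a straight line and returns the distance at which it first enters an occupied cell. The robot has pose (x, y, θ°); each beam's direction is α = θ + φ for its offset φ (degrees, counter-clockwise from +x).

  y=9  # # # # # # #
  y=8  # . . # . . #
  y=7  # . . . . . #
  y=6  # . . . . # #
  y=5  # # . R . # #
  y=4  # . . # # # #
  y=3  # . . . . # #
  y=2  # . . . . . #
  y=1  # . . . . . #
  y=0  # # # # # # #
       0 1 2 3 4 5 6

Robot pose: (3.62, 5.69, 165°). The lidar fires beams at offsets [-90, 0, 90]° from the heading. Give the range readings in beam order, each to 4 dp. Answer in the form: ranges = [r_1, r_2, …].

ranges = [3.4268, 2.7124, 0.7143]

beam 1: φ=-90°, α=75°
  d=(0.2588,0.9659)  start (3,5)  tX=1.4682 tY=0.3209  stride 1/|dx|=3.8637 1/|dy|=1.0353
    cross y-line → (3,6), t=0.3209
    cross y-line → (3,7), t=1.3562
    cross x-line → (4,7), t=1.4682
    cross y-line → (4,8), t=2.3915
    cross y-line → (4,9), t=3.4268 (wall)
  → r_1 = 3.4268
beam 2: φ=0°, α=165°
  d=(-0.9659,0.2588)  start (3,5)  tX=0.6419 tY=1.1977  stride 1/|dx|=1.0353 1/|dy|=3.8637
    cross x-line → (2,5), t=0.6419
    cross y-line → (2,6), t=1.1977
    cross x-line → (1,6), t=1.6771
    cross x-line → (0,6), t=2.7124 (wall)
  → r_2 = 2.7124
beam 3: φ=90°, α=255°
  d=(-0.2588,-0.9659)  start (3,5)  tX=2.3955 tY=0.7143  stride 1/|dx|=3.8637 1/|dy|=1.0353
    cross y-line → (3,4), t=0.7143 (wall)
  → r_3 = 0.7143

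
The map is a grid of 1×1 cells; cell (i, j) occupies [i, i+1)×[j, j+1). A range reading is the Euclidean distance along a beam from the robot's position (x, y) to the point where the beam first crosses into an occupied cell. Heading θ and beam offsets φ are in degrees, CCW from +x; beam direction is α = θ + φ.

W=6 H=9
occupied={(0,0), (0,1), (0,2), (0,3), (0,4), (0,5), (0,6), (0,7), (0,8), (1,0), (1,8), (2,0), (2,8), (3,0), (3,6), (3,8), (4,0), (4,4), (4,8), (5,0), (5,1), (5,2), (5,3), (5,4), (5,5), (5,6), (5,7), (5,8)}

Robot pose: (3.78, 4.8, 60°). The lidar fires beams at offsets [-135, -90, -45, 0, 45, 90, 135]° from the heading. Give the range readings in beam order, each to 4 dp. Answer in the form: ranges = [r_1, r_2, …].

ranges = [3.9340, 0.2540, 0.2278, 2.4400, 1.2423, 3.2101, 2.8781]

beam 1: φ=-135°, α=285°
  direction (0.2588, -0.9659); cell (3,4); t to first gridline: x 0.8500, y 0.8282 (then +3.8637 / +1.0353)
    (3,3) via y @ 0.8282
    (4,3) via x @ 0.8500
    (4,2) via y @ 1.8635
    (4,1) via y @ 2.8988
    (4,0) via y @ 3.9340  # hit
  → r_1 = 3.9340
beam 2: φ=-90°, α=330°
  direction (0.8660, -0.5000); cell (3,4); t to first gridline: x 0.2540, y 1.6000 (then +1.1547 / +2.0000)
    (4,4) via x @ 0.2540  # hit
  → r_2 = 0.2540
beam 3: φ=-45°, α=15°
  direction (0.9659, 0.2588); cell (3,4); t to first gridline: x 0.2278, y 0.7727 (then +1.0353 / +3.8637)
    (4,4) via x @ 0.2278  # hit
  → r_3 = 0.2278
beam 4: φ=0°, α=60°
  direction (0.5000, 0.8660); cell (3,4); t to first gridline: x 0.4400, y 0.2309 (then +2.0000 / +1.1547)
    (3,5) via y @ 0.2309
    (4,5) via x @ 0.4400
    (4,6) via y @ 1.3856
    (5,6) via x @ 2.4400  # hit
  → r_4 = 2.4400
beam 5: φ=45°, α=105°
  direction (-0.2588, 0.9659); cell (3,4); t to first gridline: x 3.0137, y 0.2071 (then +3.8637 / +1.0353)
    (3,5) via y @ 0.2071
    (3,6) via y @ 1.2423  # hit
  → r_5 = 1.2423
beam 6: φ=90°, α=150°
  direction (-0.8660, 0.5000); cell (3,4); t to first gridline: x 0.9007, y 0.4000 (then +1.1547 / +2.0000)
    (3,5) via y @ 0.4000
    (2,5) via x @ 0.9007
    (1,5) via x @ 2.0554
    (1,6) via y @ 2.4000
    (0,6) via x @ 3.2101  # hit
  → r_6 = 3.2101
beam 7: φ=135°, α=195°
  direction (-0.9659, -0.2588); cell (3,4); t to first gridline: x 0.8075, y 3.0910 (then +1.0353 / +3.8637)
    (2,4) via x @ 0.8075
    (1,4) via x @ 1.8428
    (0,4) via x @ 2.8781  # hit
  → r_7 = 2.8781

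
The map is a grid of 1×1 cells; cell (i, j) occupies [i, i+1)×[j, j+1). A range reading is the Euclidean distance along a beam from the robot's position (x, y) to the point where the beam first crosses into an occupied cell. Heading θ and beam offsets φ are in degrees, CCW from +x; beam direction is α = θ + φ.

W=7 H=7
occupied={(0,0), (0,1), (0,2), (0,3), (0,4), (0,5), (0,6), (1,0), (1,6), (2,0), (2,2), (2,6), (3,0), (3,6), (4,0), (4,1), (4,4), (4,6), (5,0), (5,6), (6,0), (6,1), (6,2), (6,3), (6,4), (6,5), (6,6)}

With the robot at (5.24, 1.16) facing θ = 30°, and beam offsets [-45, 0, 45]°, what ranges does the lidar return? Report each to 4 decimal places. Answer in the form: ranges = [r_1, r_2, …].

beam 1: φ=-45°, α=345°
  direction (0.9659, -0.2588); cell (5,1); t to first gridline: x 0.7868, y 0.6182 (then +1.0353 / +3.8637)
    (5,0) via y @ 0.6182  # hit
  → r_1 = 0.6182
beam 2: φ=0°, α=30°
  direction (0.8660, 0.5000); cell (5,1); t to first gridline: x 0.8776, y 1.6800 (then +1.1547 / +2.0000)
    (6,1) via x @ 0.8776  # hit
  → r_2 = 0.8776
beam 3: φ=45°, α=75°
  direction (0.2588, 0.9659); cell (5,1); t to first gridline: x 2.9364, y 0.8696 (then +3.8637 / +1.0353)
    (5,2) via y @ 0.8696
    (5,3) via y @ 1.9049
    (6,3) via x @ 2.9364  # hit
  → r_3 = 2.9364

ranges = [0.6182, 0.8776, 2.9364]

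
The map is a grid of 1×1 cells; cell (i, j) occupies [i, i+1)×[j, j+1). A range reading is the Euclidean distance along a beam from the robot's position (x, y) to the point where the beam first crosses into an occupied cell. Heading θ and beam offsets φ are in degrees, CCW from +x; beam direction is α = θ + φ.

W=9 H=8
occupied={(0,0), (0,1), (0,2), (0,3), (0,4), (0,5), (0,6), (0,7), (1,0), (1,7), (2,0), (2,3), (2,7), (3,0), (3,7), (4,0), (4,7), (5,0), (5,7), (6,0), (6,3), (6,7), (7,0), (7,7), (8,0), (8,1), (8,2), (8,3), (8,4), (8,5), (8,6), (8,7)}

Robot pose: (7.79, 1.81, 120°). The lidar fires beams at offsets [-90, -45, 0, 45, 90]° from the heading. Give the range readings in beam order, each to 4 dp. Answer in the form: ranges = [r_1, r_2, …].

ranges = [0.2425, 0.8114, 1.5800, 4.9590, 1.6200]

beam 1: φ=-90°, α=30°
  dir = (cos 30°, sin 30°) = (0.8660, 0.5000); from cell (7,1)
  next x-line at t=0.2425, next y-line at t=0.3800; Δt_x=1.1547, Δt_y=2.0000
    x: enter (8,1) at t=0.2425 ← occupied
  → r_1 = 0.2425
beam 2: φ=-45°, α=75°
  dir = (cos 75°, sin 75°) = (0.2588, 0.9659); from cell (7,1)
  next x-line at t=0.8114, next y-line at t=0.1967; Δt_x=3.8637, Δt_y=1.0353
    y: enter (7,2) at t=0.1967
    x: enter (8,2) at t=0.8114 ← occupied
  → r_2 = 0.8114
beam 3: φ=0°, α=120°
  dir = (cos 120°, sin 120°) = (-0.5000, 0.8660); from cell (7,1)
  next x-line at t=1.5800, next y-line at t=0.2194; Δt_x=2.0000, Δt_y=1.1547
    y: enter (7,2) at t=0.2194
    y: enter (7,3) at t=1.3741
    x: enter (6,3) at t=1.5800 ← occupied
  → r_3 = 1.5800
beam 4: φ=45°, α=165°
  dir = (cos 165°, sin 165°) = (-0.9659, 0.2588); from cell (7,1)
  next x-line at t=0.8179, next y-line at t=0.7341; Δt_x=1.0353, Δt_y=3.8637
    y: enter (7,2) at t=0.7341
    x: enter (6,2) at t=0.8179
    x: enter (5,2) at t=1.8531
    x: enter (4,2) at t=2.8884
    x: enter (3,2) at t=3.9237
    y: enter (3,3) at t=4.5978
    x: enter (2,3) at t=4.9590 ← occupied
  → r_4 = 4.9590
beam 5: φ=90°, α=210°
  dir = (cos 210°, sin 210°) = (-0.8660, -0.5000); from cell (7,1)
  next x-line at t=0.9122, next y-line at t=1.6200; Δt_x=1.1547, Δt_y=2.0000
    x: enter (6,1) at t=0.9122
    y: enter (6,0) at t=1.6200 ← occupied
  → r_5 = 1.6200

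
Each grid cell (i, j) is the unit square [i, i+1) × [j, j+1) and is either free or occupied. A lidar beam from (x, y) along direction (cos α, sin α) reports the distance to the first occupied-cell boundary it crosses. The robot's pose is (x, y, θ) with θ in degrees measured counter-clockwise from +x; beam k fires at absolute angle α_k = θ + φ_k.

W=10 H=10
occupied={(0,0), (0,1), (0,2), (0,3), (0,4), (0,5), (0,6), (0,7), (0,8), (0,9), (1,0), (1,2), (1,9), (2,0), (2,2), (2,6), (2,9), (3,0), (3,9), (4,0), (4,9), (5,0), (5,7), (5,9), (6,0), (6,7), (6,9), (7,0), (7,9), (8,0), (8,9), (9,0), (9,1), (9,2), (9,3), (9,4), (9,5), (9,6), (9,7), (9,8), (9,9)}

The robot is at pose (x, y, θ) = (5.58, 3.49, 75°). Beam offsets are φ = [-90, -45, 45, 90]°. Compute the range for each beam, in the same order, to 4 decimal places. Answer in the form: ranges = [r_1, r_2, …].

beam 1: φ=-90°, α=345°
  direction (0.9659, -0.2588); cell (5,3); t to first gridline: x 0.4348, y 1.8932 (then +1.0353 / +3.8637)
    (6,3) via x @ 0.4348
    (7,3) via x @ 1.4701
    (7,2) via y @ 1.8932
    (8,2) via x @ 2.5054
    (9,2) via x @ 3.5406  # hit
  → r_1 = 3.5406
beam 2: φ=-45°, α=30°
  direction (0.8660, 0.5000); cell (5,3); t to first gridline: x 0.4850, y 1.0200 (then +1.1547 / +2.0000)
    (6,3) via x @ 0.4850
    (6,4) via y @ 1.0200
    (7,4) via x @ 1.6397
    (8,4) via x @ 2.7944
    (8,5) via y @ 3.0200
    (9,5) via x @ 3.9491  # hit
  → r_2 = 3.9491
beam 3: φ=45°, α=120°
  direction (-0.5000, 0.8660); cell (5,3); t to first gridline: x 1.1600, y 0.5889 (then +2.0000 / +1.1547)
    (5,4) via y @ 0.5889
    (4,4) via x @ 1.1600
    (4,5) via y @ 1.7436
    (4,6) via y @ 2.8983
    (3,6) via x @ 3.1600
    (3,7) via y @ 4.0530
    (2,7) via x @ 5.1600
    (2,8) via y @ 5.2077
    (2,9) via y @ 6.3624  # hit
  → r_3 = 6.3624
beam 4: φ=90°, α=165°
  direction (-0.9659, 0.2588); cell (5,3); t to first gridline: x 0.6005, y 1.9705 (then +1.0353 / +3.8637)
    (4,3) via x @ 0.6005
    (3,3) via x @ 1.6357
    (3,4) via y @ 1.9705
    (2,4) via x @ 2.6710
    (1,4) via x @ 3.7063
    (0,4) via x @ 4.7416  # hit
  → r_4 = 4.7416

ranges = [3.5406, 3.9491, 6.3624, 4.7416]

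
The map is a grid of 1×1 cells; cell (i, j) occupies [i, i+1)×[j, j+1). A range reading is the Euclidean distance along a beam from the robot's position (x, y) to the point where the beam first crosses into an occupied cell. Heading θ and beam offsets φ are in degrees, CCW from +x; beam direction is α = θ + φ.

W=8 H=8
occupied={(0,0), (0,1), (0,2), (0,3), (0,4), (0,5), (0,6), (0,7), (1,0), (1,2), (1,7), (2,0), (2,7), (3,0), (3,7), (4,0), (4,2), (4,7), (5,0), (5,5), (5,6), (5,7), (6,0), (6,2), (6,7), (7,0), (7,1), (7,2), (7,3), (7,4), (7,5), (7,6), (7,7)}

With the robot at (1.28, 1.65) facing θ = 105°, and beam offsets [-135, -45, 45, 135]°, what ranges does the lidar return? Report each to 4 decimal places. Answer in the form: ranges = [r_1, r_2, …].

ranges = [1.3000, 0.4041, 0.3233, 0.5600]

beam 1: φ=-135°, α=330°
  dir = (cos 330°, sin 330°) = (0.8660, -0.5000); from cell (1,1)
  next x-line at t=0.8314, next y-line at t=1.3000; Δt_x=1.1547, Δt_y=2.0000
    x: enter (2,1) at t=0.8314
    y: enter (2,0) at t=1.3000 ← occupied
  → r_1 = 1.3000
beam 2: φ=-45°, α=60°
  dir = (cos 60°, sin 60°) = (0.5000, 0.8660); from cell (1,1)
  next x-line at t=1.4400, next y-line at t=0.4041; Δt_x=2.0000, Δt_y=1.1547
    y: enter (1,2) at t=0.4041 ← occupied
  → r_2 = 0.4041
beam 3: φ=45°, α=150°
  dir = (cos 150°, sin 150°) = (-0.8660, 0.5000); from cell (1,1)
  next x-line at t=0.3233, next y-line at t=0.7000; Δt_x=1.1547, Δt_y=2.0000
    x: enter (0,1) at t=0.3233 ← occupied
  → r_3 = 0.3233
beam 4: φ=135°, α=240°
  dir = (cos 240°, sin 240°) = (-0.5000, -0.8660); from cell (1,1)
  next x-line at t=0.5600, next y-line at t=0.7506; Δt_x=2.0000, Δt_y=1.1547
    x: enter (0,1) at t=0.5600 ← occupied
  → r_4 = 0.5600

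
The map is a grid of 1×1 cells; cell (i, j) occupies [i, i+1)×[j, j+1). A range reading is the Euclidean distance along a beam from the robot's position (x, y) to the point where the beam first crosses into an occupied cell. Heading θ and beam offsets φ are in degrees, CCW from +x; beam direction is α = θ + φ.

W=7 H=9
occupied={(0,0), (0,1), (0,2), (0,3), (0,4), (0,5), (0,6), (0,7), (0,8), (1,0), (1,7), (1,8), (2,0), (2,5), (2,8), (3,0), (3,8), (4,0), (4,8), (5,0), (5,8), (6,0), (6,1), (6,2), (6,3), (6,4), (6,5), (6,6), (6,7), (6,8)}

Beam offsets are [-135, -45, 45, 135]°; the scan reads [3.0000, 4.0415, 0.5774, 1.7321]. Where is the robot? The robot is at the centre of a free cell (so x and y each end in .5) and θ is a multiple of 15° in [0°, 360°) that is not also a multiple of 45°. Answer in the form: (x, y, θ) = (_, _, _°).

(x, y, θ) = (2.5, 4.5, 15°)

Candidates: 33 free-cell centres × 16 headings = 528 poses. Raycast each; keep the one whose scan matches to 4 dp.
  (3.5, 7.5, 15°): beam 1 = 1.7321 ≠ 3.0000 ✗
  (5.5, 1.5, 285°): beam 1 = 5.1962 ≠ 3.0000 ✗
  (4.5, 7.5, 165°): beam 1 = 1.0000 ≠ 3.0000 ✗
  (3.5, 1.5, 240°): beam 1 = 3.6235 ≠ 3.0000 ✗
  (2.5, 4.5, 330°): beam 1 = 1.5529 ≠ 3.0000 ✗
  …
  (2.5, 4.5, 15°): r_1=3.0000, r_2=4.0415, r_3=0.5774, r_4=1.7321 — all match ✓
Only this pose fits every beam.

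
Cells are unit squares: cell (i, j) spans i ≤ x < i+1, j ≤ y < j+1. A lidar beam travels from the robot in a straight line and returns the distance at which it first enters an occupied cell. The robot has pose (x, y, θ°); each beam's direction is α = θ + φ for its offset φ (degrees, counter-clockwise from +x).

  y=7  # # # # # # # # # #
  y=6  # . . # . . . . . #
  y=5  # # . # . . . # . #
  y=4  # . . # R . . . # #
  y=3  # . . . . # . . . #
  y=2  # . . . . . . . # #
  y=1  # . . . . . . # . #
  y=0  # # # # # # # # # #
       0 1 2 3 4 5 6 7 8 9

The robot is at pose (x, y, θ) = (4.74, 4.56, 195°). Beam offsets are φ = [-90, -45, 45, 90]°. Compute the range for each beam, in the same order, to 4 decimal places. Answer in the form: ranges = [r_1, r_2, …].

beam 1: φ=-90°, α=105°
  cosα=-0.2588 sinα=0.9659 | (4,4) | tMaxX 2.8591 tMaxY 0.4555 | tΔX 3.8637 tΔY 1.0353
    t=0.4555 [y] (4,5)
    t=1.4908 [y] (4,6)
    t=2.5261 [y] (4,7) — stop
  → r_1 = 2.5261
beam 2: φ=-45°, α=150°
  cosα=-0.8660 sinα=0.5000 | (4,4) | tMaxX 0.8545 tMaxY 0.8800 | tΔX 1.1547 tΔY 2.0000
    t=0.8545 [x] (3,4) — stop
  → r_2 = 0.8545
beam 3: φ=45°, α=240°
  cosα=-0.5000 sinα=-0.8660 | (4,4) | tMaxX 1.4800 tMaxY 0.6466 | tΔX 2.0000 tΔY 1.1547
    t=0.6466 [y] (4,3)
    t=1.4800 [x] (3,3)
    t=1.8013 [y] (3,2)
    t=2.9560 [y] (3,1)
    t=3.4800 [x] (2,1)
    t=4.1107 [y] (2,0) — stop
  → r_3 = 4.1107
beam 4: φ=90°, α=285°
  cosα=0.2588 sinα=-0.9659 | (4,4) | tMaxX 1.0046 tMaxY 0.5798 | tΔX 3.8637 tΔY 1.0353
    t=0.5798 [y] (4,3)
    t=1.0046 [x] (5,3) — stop
  → r_4 = 1.0046

ranges = [2.5261, 0.8545, 4.1107, 1.0046]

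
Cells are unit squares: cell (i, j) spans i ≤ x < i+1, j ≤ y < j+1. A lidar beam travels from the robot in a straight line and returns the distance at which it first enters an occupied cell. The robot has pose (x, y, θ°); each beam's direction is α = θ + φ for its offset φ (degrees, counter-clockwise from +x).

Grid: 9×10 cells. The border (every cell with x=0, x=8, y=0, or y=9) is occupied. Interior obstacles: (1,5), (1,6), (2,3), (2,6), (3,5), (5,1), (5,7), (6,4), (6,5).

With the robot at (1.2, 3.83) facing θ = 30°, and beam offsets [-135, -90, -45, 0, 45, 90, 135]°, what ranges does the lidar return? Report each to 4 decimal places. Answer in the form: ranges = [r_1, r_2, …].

ranges = [0.7727, 3.2678, 0.8282, 2.3400, 1.2113, 0.4000, 0.2071]

beam 1: φ=-135°, α=255°
  dir = (cos 255°, sin 255°) = (-0.2588, -0.9659); from cell (1,3)
  next x-line at t=0.7727, next y-line at t=0.8593; Δt_x=3.8637, Δt_y=1.0353
    x: enter (0,3) at t=0.7727 ← occupied
  → r_1 = 0.7727
beam 2: φ=-90°, α=300°
  dir = (cos 300°, sin 300°) = (0.5000, -0.8660); from cell (1,3)
  next x-line at t=1.6000, next y-line at t=0.9584; Δt_x=2.0000, Δt_y=1.1547
    y: enter (1,2) at t=0.9584
    x: enter (2,2) at t=1.6000
    y: enter (2,1) at t=2.1131
    y: enter (2,0) at t=3.2678 ← occupied
  → r_2 = 3.2678
beam 3: φ=-45°, α=345°
  dir = (cos 345°, sin 345°) = (0.9659, -0.2588); from cell (1,3)
  next x-line at t=0.8282, next y-line at t=3.2069; Δt_x=1.0353, Δt_y=3.8637
    x: enter (2,3) at t=0.8282 ← occupied
  → r_3 = 0.8282
beam 4: φ=0°, α=30°
  dir = (cos 30°, sin 30°) = (0.8660, 0.5000); from cell (1,3)
  next x-line at t=0.9238, next y-line at t=0.3400; Δt_x=1.1547, Δt_y=2.0000
    y: enter (1,4) at t=0.3400
    x: enter (2,4) at t=0.9238
    x: enter (3,4) at t=2.0785
    y: enter (3,5) at t=2.3400 ← occupied
  → r_4 = 2.3400
beam 5: φ=45°, α=75°
  dir = (cos 75°, sin 75°) = (0.2588, 0.9659); from cell (1,3)
  next x-line at t=3.0910, next y-line at t=0.1760; Δt_x=3.8637, Δt_y=1.0353
    y: enter (1,4) at t=0.1760
    y: enter (1,5) at t=1.2113 ← occupied
  → r_5 = 1.2113
beam 6: φ=90°, α=120°
  dir = (cos 120°, sin 120°) = (-0.5000, 0.8660); from cell (1,3)
  next x-line at t=0.4000, next y-line at t=0.1963; Δt_x=2.0000, Δt_y=1.1547
    y: enter (1,4) at t=0.1963
    x: enter (0,4) at t=0.4000 ← occupied
  → r_6 = 0.4000
beam 7: φ=135°, α=165°
  dir = (cos 165°, sin 165°) = (-0.9659, 0.2588); from cell (1,3)
  next x-line at t=0.2071, next y-line at t=0.6568; Δt_x=1.0353, Δt_y=3.8637
    x: enter (0,3) at t=0.2071 ← occupied
  → r_7 = 0.2071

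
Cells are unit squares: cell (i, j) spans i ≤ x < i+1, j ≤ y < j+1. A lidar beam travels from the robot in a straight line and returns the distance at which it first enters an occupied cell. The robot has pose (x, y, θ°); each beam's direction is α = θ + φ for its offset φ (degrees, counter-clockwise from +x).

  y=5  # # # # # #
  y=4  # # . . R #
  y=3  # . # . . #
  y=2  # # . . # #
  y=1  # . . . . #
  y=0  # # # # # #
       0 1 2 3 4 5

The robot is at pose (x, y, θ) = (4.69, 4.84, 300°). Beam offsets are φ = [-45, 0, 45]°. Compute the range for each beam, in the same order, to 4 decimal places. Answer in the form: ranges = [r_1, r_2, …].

ranges = [1.9049, 0.6200, 0.3209]

beam 1: φ=-45°, α=255°
  dir = (cos 255°, sin 255°) = (-0.2588, -0.9659); from cell (4,4)
  next x-line at t=2.6660, next y-line at t=0.8696; Δt_x=3.8637, Δt_y=1.0353
    y: enter (4,3) at t=0.8696
    y: enter (4,2) at t=1.9049 ← occupied
  → r_1 = 1.9049
beam 2: φ=0°, α=300°
  dir = (cos 300°, sin 300°) = (0.5000, -0.8660); from cell (4,4)
  next x-line at t=0.6200, next y-line at t=0.9699; Δt_x=2.0000, Δt_y=1.1547
    x: enter (5,4) at t=0.6200 ← occupied
  → r_2 = 0.6200
beam 3: φ=45°, α=345°
  dir = (cos 345°, sin 345°) = (0.9659, -0.2588); from cell (4,4)
  next x-line at t=0.3209, next y-line at t=3.2455; Δt_x=1.0353, Δt_y=3.8637
    x: enter (5,4) at t=0.3209 ← occupied
  → r_3 = 0.3209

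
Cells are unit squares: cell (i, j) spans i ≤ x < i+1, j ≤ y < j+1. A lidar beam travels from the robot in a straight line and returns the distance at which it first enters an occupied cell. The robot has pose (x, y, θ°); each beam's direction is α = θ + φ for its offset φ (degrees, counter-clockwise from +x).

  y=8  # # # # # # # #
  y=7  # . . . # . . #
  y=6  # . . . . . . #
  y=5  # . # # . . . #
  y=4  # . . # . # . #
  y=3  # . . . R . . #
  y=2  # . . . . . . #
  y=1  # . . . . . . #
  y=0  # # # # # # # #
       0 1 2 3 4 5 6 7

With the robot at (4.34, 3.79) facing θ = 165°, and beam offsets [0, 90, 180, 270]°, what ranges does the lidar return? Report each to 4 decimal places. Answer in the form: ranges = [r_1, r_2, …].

beam 1: φ=0°, α=165°
  cosα=-0.9659 sinα=0.2588 | (4,3) | tMaxX 0.3520 tMaxY 0.8114 | tΔX 1.0353 tΔY 3.8637
    t=0.3520 [x] (3,3)
    t=0.8114 [y] (3,4) — stop
  → r_1 = 0.8114
beam 2: φ=90°, α=255°
  cosα=-0.2588 sinα=-0.9659 | (4,3) | tMaxX 1.3137 tMaxY 0.8179 | tΔX 3.8637 tΔY 1.0353
    t=0.8179 [y] (4,2)
    t=1.3137 [x] (3,2)
    t=1.8531 [y] (3,1)
    t=2.8884 [y] (3,0) — stop
  → r_2 = 2.8884
beam 3: φ=180°, α=345°
  cosα=0.9659 sinα=-0.2588 | (4,3) | tMaxX 0.6833 tMaxY 3.0523 | tΔX 1.0353 tΔY 3.8637
    t=0.6833 [x] (5,3)
    t=1.7186 [x] (6,3)
    t=2.7538 [x] (7,3) — stop
  → r_3 = 2.7538
beam 4: φ=270°, α=75°
  cosα=0.2588 sinα=0.9659 | (4,3) | tMaxX 2.5500 tMaxY 0.2174 | tΔX 3.8637 tΔY 1.0353
    t=0.2174 [y] (4,4)
    t=1.2527 [y] (4,5)
    t=2.2880 [y] (4,6)
    t=2.5500 [x] (5,6)
    t=3.3232 [y] (5,7)
    t=4.3585 [y] (5,8) — stop
  → r_4 = 4.3585

ranges = [0.8114, 2.8884, 2.7538, 4.3585]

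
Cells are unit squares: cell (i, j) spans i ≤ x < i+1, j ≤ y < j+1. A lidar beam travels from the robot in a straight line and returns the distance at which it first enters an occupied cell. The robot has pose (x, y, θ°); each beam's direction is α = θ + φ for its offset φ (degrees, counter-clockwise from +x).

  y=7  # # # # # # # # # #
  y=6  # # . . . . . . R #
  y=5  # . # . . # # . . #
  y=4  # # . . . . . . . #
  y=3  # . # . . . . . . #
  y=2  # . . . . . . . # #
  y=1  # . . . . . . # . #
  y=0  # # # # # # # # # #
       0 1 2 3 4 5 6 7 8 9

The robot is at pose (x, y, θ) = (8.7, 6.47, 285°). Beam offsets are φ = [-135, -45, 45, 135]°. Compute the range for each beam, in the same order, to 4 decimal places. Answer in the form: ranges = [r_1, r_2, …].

beam 1: φ=-135°, α=150°
  direction (-0.8660, 0.5000); cell (8,6); t to first gridline: x 0.8083, y 1.0600 (then +1.1547 / +2.0000)
    (7,6) via x @ 0.8083
    (7,7) via y @ 1.0600  # hit
  → r_1 = 1.0600
beam 2: φ=-45°, α=240°
  direction (-0.5000, -0.8660); cell (8,6); t to first gridline: x 1.4000, y 0.5427 (then +2.0000 / +1.1547)
    (8,5) via y @ 0.5427
    (7,5) via x @ 1.4000
    (7,4) via y @ 1.6974
    (7,3) via y @ 2.8521
    (6,3) via x @ 3.4000
    (6,2) via y @ 4.0068
    (6,1) via y @ 5.1615
    (5,1) via x @ 5.4000
    (5,0) via y @ 6.3162  # hit
  → r_2 = 6.3162
beam 3: φ=45°, α=330°
  direction (0.8660, -0.5000); cell (8,6); t to first gridline: x 0.3464, y 0.9400 (then +1.1547 / +2.0000)
    (9,6) via x @ 0.3464  # hit
  → r_3 = 0.3464
beam 4: φ=135°, α=60°
  direction (0.5000, 0.8660); cell (8,6); t to first gridline: x 0.6000, y 0.6120 (then +2.0000 / +1.1547)
    (9,6) via x @ 0.6000  # hit
  → r_4 = 0.6000

ranges = [1.0600, 6.3162, 0.3464, 0.6000]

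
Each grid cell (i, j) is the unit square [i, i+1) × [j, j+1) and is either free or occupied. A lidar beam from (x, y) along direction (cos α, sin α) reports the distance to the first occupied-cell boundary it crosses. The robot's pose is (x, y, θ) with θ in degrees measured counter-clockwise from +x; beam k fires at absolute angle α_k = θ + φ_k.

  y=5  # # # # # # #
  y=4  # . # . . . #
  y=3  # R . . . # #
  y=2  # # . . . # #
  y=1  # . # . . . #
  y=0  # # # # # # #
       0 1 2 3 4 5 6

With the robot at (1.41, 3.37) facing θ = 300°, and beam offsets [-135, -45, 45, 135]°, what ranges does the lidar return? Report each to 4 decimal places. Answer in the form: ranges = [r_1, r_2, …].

ranges = [0.4245, 0.3831, 3.7166, 1.6875]

beam 1: φ=-135°, α=165°
  d=(-0.9659,0.2588)  start (1,3)  tX=0.4245 tY=2.4341  stride 1/|dx|=1.0353 1/|dy|=3.8637
    cross x-line → (0,3), t=0.4245 (wall)
  → r_1 = 0.4245
beam 2: φ=-45°, α=255°
  d=(-0.2588,-0.9659)  start (1,3)  tX=1.5841 tY=0.3831  stride 1/|dx|=3.8637 1/|dy|=1.0353
    cross y-line → (1,2), t=0.3831 (wall)
  → r_2 = 0.3831
beam 3: φ=45°, α=345°
  d=(0.9659,-0.2588)  start (1,3)  tX=0.6108 tY=1.4296  stride 1/|dx|=1.0353 1/|dy|=3.8637
    cross x-line → (2,3), t=0.6108
    cross y-line → (2,2), t=1.4296
    cross x-line → (3,2), t=1.6461
    cross x-line → (4,2), t=2.6814
    cross x-line → (5,2), t=3.7166 (wall)
  → r_3 = 3.7166
beam 4: φ=135°, α=75°
  d=(0.2588,0.9659)  start (1,3)  tX=2.2796 tY=0.6522  stride 1/|dx|=3.8637 1/|dy|=1.0353
    cross y-line → (1,4), t=0.6522
    cross y-line → (1,5), t=1.6875 (wall)
  → r_4 = 1.6875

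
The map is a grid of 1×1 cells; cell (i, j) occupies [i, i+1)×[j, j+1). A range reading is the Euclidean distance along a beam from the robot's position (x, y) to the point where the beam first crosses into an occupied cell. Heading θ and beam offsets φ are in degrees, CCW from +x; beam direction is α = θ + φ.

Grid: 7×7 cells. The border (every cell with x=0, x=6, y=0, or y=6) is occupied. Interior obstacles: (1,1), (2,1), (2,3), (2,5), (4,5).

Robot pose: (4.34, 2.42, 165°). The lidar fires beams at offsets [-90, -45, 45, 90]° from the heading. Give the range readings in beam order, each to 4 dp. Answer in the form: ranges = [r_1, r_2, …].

ranges = [3.7063, 2.9791, 1.5473, 1.4701]

beam 1: φ=-90°, α=75°
  cosα=0.2588 sinα=0.9659 | (4,2) | tMaxX 2.5500 tMaxY 0.6005 | tΔX 3.8637 tΔY 1.0353
    t=0.6005 [y] (4,3)
    t=1.6357 [y] (4,4)
    t=2.5500 [x] (5,4)
    t=2.6710 [y] (5,5)
    t=3.7063 [y] (5,6) — stop
  → r_1 = 3.7063
beam 2: φ=-45°, α=120°
  cosα=-0.5000 sinα=0.8660 | (4,2) | tMaxX 0.6800 tMaxY 0.6697 | tΔX 2.0000 tΔY 1.1547
    t=0.6697 [y] (4,3)
    t=0.6800 [x] (3,3)
    t=1.8244 [y] (3,4)
    t=2.6800 [x] (2,4)
    t=2.9791 [y] (2,5) — stop
  → r_2 = 2.9791
beam 3: φ=45°, α=210°
  cosα=-0.8660 sinα=-0.5000 | (4,2) | tMaxX 0.3926 tMaxY 0.8400 | tΔX 1.1547 tΔY 2.0000
    t=0.3926 [x] (3,2)
    t=0.8400 [y] (3,1)
    t=1.5473 [x] (2,1) — stop
  → r_3 = 1.5473
beam 4: φ=90°, α=255°
  cosα=-0.2588 sinα=-0.9659 | (4,2) | tMaxX 1.3137 tMaxY 0.4348 | tΔX 3.8637 tΔY 1.0353
    t=0.4348 [y] (4,1)
    t=1.3137 [x] (3,1)
    t=1.4701 [y] (3,0) — stop
  → r_4 = 1.4701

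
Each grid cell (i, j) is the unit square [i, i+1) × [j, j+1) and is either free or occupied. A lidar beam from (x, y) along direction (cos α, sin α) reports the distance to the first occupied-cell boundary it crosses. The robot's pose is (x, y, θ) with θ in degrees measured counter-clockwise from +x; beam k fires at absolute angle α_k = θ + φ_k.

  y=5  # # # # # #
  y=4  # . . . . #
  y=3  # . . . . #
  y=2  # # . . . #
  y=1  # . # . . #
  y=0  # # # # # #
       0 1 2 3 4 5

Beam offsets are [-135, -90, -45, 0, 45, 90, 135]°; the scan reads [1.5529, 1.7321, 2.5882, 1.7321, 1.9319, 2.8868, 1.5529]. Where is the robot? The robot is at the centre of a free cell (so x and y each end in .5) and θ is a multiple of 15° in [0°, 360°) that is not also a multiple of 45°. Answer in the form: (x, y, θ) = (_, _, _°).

Candidates: 14 free-cell centres × 16 headings = 224 poses. Raycast each; keep the one whose scan matches to 4 dp.
  (4.5, 2.5, 120°): beam 1 = 0.5176 ≠ 1.5529 ✗
  (4.5, 1.5, 345°): beam 1 = 1.0000 ≠ 1.5529 ✗
  (3.5, 1.5, 210°): beam 1 = 3.6235 ≠ 1.5529 ✗
  …
  (3.5, 3.5, 210°): r_1=1.5529, r_2=1.7321, r_3=2.5882, r_4=1.7321, r_5=1.9319, r_6=2.8868, r_7=1.5529 — all match ✓
Only this pose fits every beam.

(x, y, θ) = (3.5, 3.5, 210°)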